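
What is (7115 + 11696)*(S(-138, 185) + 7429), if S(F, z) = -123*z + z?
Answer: -284817351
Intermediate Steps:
S(F, z) = -122*z
(7115 + 11696)*(S(-138, 185) + 7429) = (7115 + 11696)*(-122*185 + 7429) = 18811*(-22570 + 7429) = 18811*(-15141) = -284817351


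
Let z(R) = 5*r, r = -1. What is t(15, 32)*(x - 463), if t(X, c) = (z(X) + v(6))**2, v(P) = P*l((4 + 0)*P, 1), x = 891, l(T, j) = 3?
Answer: 72332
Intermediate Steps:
v(P) = 3*P (v(P) = P*3 = 3*P)
z(R) = -5 (z(R) = 5*(-1) = -5)
t(X, c) = 169 (t(X, c) = (-5 + 3*6)**2 = (-5 + 18)**2 = 13**2 = 169)
t(15, 32)*(x - 463) = 169*(891 - 463) = 169*428 = 72332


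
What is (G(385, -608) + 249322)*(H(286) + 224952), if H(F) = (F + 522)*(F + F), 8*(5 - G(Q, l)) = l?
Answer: 171371784584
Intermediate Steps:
G(Q, l) = 5 - l/8
H(F) = 2*F*(522 + F) (H(F) = (522 + F)*(2*F) = 2*F*(522 + F))
(G(385, -608) + 249322)*(H(286) + 224952) = ((5 - ⅛*(-608)) + 249322)*(2*286*(522 + 286) + 224952) = ((5 + 76) + 249322)*(2*286*808 + 224952) = (81 + 249322)*(462176 + 224952) = 249403*687128 = 171371784584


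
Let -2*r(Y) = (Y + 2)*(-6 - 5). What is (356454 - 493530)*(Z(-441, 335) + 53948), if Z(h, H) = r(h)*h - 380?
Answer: -153300658050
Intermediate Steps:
r(Y) = 11 + 11*Y/2 (r(Y) = -(Y + 2)*(-6 - 5)/2 = -(2 + Y)*(-11)/2 = -(-22 - 11*Y)/2 = 11 + 11*Y/2)
Z(h, H) = -380 + h*(11 + 11*h/2) (Z(h, H) = (11 + 11*h/2)*h - 380 = h*(11 + 11*h/2) - 380 = -380 + h*(11 + 11*h/2))
(356454 - 493530)*(Z(-441, 335) + 53948) = (356454 - 493530)*((-380 + (11/2)*(-441)*(2 - 441)) + 53948) = -137076*((-380 + (11/2)*(-441)*(-439)) + 53948) = -137076*((-380 + 2129589/2) + 53948) = -137076*(2128829/2 + 53948) = -137076*2236725/2 = -153300658050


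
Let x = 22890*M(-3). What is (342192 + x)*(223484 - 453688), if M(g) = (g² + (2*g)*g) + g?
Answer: -205238836608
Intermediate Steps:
M(g) = g + 3*g² (M(g) = (g² + 2*g²) + g = 3*g² + g = g + 3*g²)
x = 549360 (x = 22890*(-3*(1 + 3*(-3))) = 22890*(-3*(1 - 9)) = 22890*(-3*(-8)) = 22890*24 = 549360)
(342192 + x)*(223484 - 453688) = (342192 + 549360)*(223484 - 453688) = 891552*(-230204) = -205238836608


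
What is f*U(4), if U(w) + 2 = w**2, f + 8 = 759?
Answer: 10514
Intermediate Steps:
f = 751 (f = -8 + 759 = 751)
U(w) = -2 + w**2
f*U(4) = 751*(-2 + 4**2) = 751*(-2 + 16) = 751*14 = 10514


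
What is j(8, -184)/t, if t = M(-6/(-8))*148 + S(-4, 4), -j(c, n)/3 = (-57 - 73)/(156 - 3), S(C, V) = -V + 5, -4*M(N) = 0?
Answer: 130/51 ≈ 2.5490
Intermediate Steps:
M(N) = 0 (M(N) = -¼*0 = 0)
S(C, V) = 5 - V
j(c, n) = 130/51 (j(c, n) = -3*(-57 - 73)/(156 - 3) = -(-390)/153 = -3*(-130/153) = 130/51)
t = 1 (t = 0*148 + (5 - 1*4) = 0 + (5 - 4) = 0 + 1 = 1)
j(8, -184)/t = (130/51)/1 = (130/51)*1 = 130/51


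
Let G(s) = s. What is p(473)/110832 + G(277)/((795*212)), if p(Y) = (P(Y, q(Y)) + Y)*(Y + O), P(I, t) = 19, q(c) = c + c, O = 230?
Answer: 607548349/194579430 ≈ 3.1224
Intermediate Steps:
q(c) = 2*c
p(Y) = (19 + Y)*(230 + Y) (p(Y) = (19 + Y)*(Y + 230) = (19 + Y)*(230 + Y))
p(473)/110832 + G(277)/((795*212)) = (4370 + 473² + 249*473)/110832 + 277/((795*212)) = (4370 + 223729 + 117777)*(1/110832) + 277/168540 = 345876*(1/110832) + 277*(1/168540) = 28823/9236 + 277/168540 = 607548349/194579430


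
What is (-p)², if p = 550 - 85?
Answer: 216225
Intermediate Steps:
p = 465
(-p)² = (-1*465)² = (-465)² = 216225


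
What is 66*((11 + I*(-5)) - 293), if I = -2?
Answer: -17952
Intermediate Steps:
66*((11 + I*(-5)) - 293) = 66*((11 - 2*(-5)) - 293) = 66*((11 + 10) - 293) = 66*(21 - 293) = 66*(-272) = -17952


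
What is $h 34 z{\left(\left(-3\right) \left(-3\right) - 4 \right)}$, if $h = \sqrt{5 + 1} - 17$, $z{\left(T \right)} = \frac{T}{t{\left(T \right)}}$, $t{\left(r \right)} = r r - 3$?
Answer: $- \frac{1445}{11} + \frac{85 \sqrt{6}}{11} \approx -112.44$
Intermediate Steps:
$t{\left(r \right)} = -3 + r^{2}$ ($t{\left(r \right)} = r^{2} - 3 = -3 + r^{2}$)
$z{\left(T \right)} = \frac{T}{-3 + T^{2}}$
$h = -17 + \sqrt{6}$ ($h = \sqrt{6} - 17 = -17 + \sqrt{6} \approx -14.551$)
$h 34 z{\left(\left(-3\right) \left(-3\right) - 4 \right)} = \left(-17 + \sqrt{6}\right) 34 \frac{\left(-3\right) \left(-3\right) - 4}{-3 + \left(\left(-3\right) \left(-3\right) - 4\right)^{2}} = \left(-578 + 34 \sqrt{6}\right) \frac{9 - 4}{-3 + \left(9 - 4\right)^{2}} = \left(-578 + 34 \sqrt{6}\right) \frac{5}{-3 + 5^{2}} = \left(-578 + 34 \sqrt{6}\right) \frac{5}{-3 + 25} = \left(-578 + 34 \sqrt{6}\right) \frac{5}{22} = - \frac{1445}{11} + \frac{85 \sqrt{6}}{11}$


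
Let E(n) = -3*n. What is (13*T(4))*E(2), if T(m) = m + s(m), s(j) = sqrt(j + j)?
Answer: -312 - 156*sqrt(2) ≈ -532.62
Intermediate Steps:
s(j) = sqrt(2)*sqrt(j) (s(j) = sqrt(2*j) = sqrt(2)*sqrt(j))
T(m) = m + sqrt(2)*sqrt(m)
(13*T(4))*E(2) = (13*(4 + sqrt(2)*sqrt(4)))*(-3*2) = (13*(4 + sqrt(2)*2))*(-6) = (13*(4 + 2*sqrt(2)))*(-6) = (52 + 26*sqrt(2))*(-6) = -312 - 156*sqrt(2)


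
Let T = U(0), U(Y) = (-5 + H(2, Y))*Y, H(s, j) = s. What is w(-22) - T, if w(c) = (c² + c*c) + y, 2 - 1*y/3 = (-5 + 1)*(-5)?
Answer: 914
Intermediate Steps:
y = -54 (y = 6 - 3*(-5 + 1)*(-5) = 6 - (-12)*(-5) = 6 - 3*20 = 6 - 60 = -54)
w(c) = -54 + 2*c² (w(c) = (c² + c*c) - 54 = (c² + c²) - 54 = 2*c² - 54 = -54 + 2*c²)
U(Y) = -3*Y (U(Y) = (-5 + 2)*Y = -3*Y)
T = 0 (T = -3*0 = 0)
w(-22) - T = (-54 + 2*(-22)²) - 1*0 = (-54 + 2*484) + 0 = (-54 + 968) + 0 = 914 + 0 = 914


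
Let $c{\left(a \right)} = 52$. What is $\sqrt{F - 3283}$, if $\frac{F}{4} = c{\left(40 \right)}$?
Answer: $5 i \sqrt{123} \approx 55.453 i$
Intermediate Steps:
$F = 208$ ($F = 4 \cdot 52 = 208$)
$\sqrt{F - 3283} = \sqrt{208 - 3283} = \sqrt{-3075} = 5 i \sqrt{123}$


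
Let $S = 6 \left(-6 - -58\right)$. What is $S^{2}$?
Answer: $97344$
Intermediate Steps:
$S = 312$ ($S = 6 \left(-6 + 58\right) = 6 \cdot 52 = 312$)
$S^{2} = 312^{2} = 97344$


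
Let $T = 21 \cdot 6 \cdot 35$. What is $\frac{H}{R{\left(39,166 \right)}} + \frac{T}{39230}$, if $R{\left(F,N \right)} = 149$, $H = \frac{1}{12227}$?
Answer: $\frac{803427866}{7147011629} \approx 0.11241$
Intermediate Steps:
$H = \frac{1}{12227} \approx 8.1786 \cdot 10^{-5}$
$T = 4410$ ($T = 126 \cdot 35 = 4410$)
$\frac{H}{R{\left(39,166 \right)}} + \frac{T}{39230} = \frac{1}{12227 \cdot 149} + \frac{4410}{39230} = \frac{1}{12227} \cdot \frac{1}{149} + 4410 \cdot \frac{1}{39230} = \frac{1}{1821823} + \frac{441}{3923} = \frac{803427866}{7147011629}$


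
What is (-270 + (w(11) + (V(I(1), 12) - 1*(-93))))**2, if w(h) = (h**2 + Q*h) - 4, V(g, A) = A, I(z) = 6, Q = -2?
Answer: 4900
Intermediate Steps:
w(h) = -4 + h**2 - 2*h (w(h) = (h**2 - 2*h) - 4 = -4 + h**2 - 2*h)
(-270 + (w(11) + (V(I(1), 12) - 1*(-93))))**2 = (-270 + ((-4 + 11**2 - 2*11) + (12 - 1*(-93))))**2 = (-270 + ((-4 + 121 - 22) + (12 + 93)))**2 = (-270 + (95 + 105))**2 = (-270 + 200)**2 = (-70)**2 = 4900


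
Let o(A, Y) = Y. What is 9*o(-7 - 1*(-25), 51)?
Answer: 459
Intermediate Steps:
9*o(-7 - 1*(-25), 51) = 9*51 = 459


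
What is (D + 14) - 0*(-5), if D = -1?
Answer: 13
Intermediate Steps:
(D + 14) - 0*(-5) = (-1 + 14) - 0*(-5) = 13 - 2*0 = 13 + 0 = 13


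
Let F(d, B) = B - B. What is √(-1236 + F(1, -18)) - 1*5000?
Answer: -5000 + 2*I*√309 ≈ -5000.0 + 35.157*I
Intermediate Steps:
F(d, B) = 0
√(-1236 + F(1, -18)) - 1*5000 = √(-1236 + 0) - 1*5000 = √(-1236) - 5000 = 2*I*√309 - 5000 = -5000 + 2*I*√309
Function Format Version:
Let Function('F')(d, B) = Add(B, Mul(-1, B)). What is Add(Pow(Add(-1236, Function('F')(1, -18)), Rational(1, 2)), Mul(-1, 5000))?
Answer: Add(-5000, Mul(2, I, Pow(309, Rational(1, 2)))) ≈ Add(-5000.0, Mul(35.157, I))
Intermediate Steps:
Function('F')(d, B) = 0
Add(Pow(Add(-1236, Function('F')(1, -18)), Rational(1, 2)), Mul(-1, 5000)) = Add(Pow(Add(-1236, 0), Rational(1, 2)), Mul(-1, 5000)) = Add(Pow(-1236, Rational(1, 2)), -5000) = Add(Mul(2, I, Pow(309, Rational(1, 2))), -5000) = Add(-5000, Mul(2, I, Pow(309, Rational(1, 2))))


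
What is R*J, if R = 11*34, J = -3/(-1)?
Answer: 1122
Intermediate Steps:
J = 3 (J = -3*(-1) = 3)
R = 374
R*J = 374*3 = 1122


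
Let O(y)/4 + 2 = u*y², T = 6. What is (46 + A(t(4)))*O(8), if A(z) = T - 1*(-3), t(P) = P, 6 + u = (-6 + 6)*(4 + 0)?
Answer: -84920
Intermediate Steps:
u = -6 (u = -6 + (-6 + 6)*(4 + 0) = -6 + 0*4 = -6 + 0 = -6)
A(z) = 9 (A(z) = 6 - 1*(-3) = 6 + 3 = 9)
O(y) = -8 - 24*y² (O(y) = -8 + 4*(-6*y²) = -8 - 24*y²)
(46 + A(t(4)))*O(8) = (46 + 9)*(-8 - 24*8²) = 55*(-8 - 24*64) = 55*(-8 - 1536) = 55*(-1544) = -84920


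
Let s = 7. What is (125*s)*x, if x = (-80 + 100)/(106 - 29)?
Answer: 2500/11 ≈ 227.27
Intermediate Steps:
x = 20/77 ≈ 0.25974
(125*s)*x = (125*7)*(20/77) = 875*(20/77) = 2500/11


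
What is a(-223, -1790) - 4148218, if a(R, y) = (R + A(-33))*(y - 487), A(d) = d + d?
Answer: -3490165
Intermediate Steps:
A(d) = 2*d
a(R, y) = (-487 + y)*(-66 + R) (a(R, y) = (R + 2*(-33))*(y - 487) = (R - 66)*(-487 + y) = (-66 + R)*(-487 + y) = (-487 + y)*(-66 + R))
a(-223, -1790) - 4148218 = (32142 - 487*(-223) - 66*(-1790) - 223*(-1790)) - 4148218 = (32142 + 108601 + 118140 + 399170) - 4148218 = 658053 - 4148218 = -3490165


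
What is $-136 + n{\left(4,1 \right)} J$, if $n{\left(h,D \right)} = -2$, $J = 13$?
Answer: $-162$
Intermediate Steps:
$-136 + n{\left(4,1 \right)} J = -136 - 26 = -162$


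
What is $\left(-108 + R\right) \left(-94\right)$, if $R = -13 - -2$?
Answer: $11186$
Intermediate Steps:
$R = -11$ ($R = -13 + 2 = -11$)
$\left(-108 + R\right) \left(-94\right) = \left(-108 - 11\right) \left(-94\right) = \left(-119\right) \left(-94\right) = 11186$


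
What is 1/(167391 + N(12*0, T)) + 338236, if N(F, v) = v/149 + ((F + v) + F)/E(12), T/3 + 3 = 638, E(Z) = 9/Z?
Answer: 8564684815413/25321624 ≈ 3.3824e+5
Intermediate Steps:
T = 1905 (T = -9 + 3*638 = -9 + 1914 = 1905)
N(F, v) = 8*F/3 + 599*v/447 (N(F, v) = v/149 + ((F + v) + F)/((9/12)) = v*(1/149) + (v + 2*F)/((9*(1/12))) = v/149 + (v + 2*F)/(¾) = v/149 + (v + 2*F)*(4/3) = v/149 + (4*v/3 + 8*F/3) = 8*F/3 + 599*v/447)
1/(167391 + N(12*0, T)) + 338236 = 1/(167391 + (8*(12*0)/3 + (599/447)*1905)) + 338236 = 1/(167391 + ((8/3)*0 + 380365/149)) + 338236 = 1/(167391 + (0 + 380365/149)) + 338236 = 1/(167391 + 380365/149) + 338236 = 1/(25321624/149) + 338236 = 149/25321624 + 338236 = 8564684815413/25321624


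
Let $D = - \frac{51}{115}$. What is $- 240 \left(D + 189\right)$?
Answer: $- \frac{1040832}{23} \approx -45254.0$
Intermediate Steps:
$D = - \frac{51}{115}$ ($D = \left(-51\right) \frac{1}{115} = - \frac{51}{115} \approx -0.44348$)
$- 240 \left(D + 189\right) = - 240 \left(- \frac{51}{115} + 189\right) = \left(-240\right) \frac{21684}{115} = - \frac{1040832}{23}$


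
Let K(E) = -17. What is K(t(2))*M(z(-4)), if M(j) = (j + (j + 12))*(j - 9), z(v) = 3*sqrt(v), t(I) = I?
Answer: 3060 + 612*I ≈ 3060.0 + 612.0*I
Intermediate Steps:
M(j) = (-9 + j)*(12 + 2*j) (M(j) = (j + (12 + j))*(-9 + j) = (12 + 2*j)*(-9 + j) = (-9 + j)*(12 + 2*j))
K(t(2))*M(z(-4)) = -17*(-108 - 18*sqrt(-4) + 2*(3*sqrt(-4))**2) = -17*(-108 - 18*2*I + 2*(3*(2*I))**2) = -17*(-108 - 36*I + 2*(6*I)**2) = -17*(-108 - 36*I + 2*(-36)) = -17*(-108 - 36*I - 72) = -17*(-180 - 36*I) = 3060 + 612*I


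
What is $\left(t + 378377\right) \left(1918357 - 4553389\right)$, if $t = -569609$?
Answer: $503902439424$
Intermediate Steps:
$\left(t + 378377\right) \left(1918357 - 4553389\right) = \left(-569609 + 378377\right) \left(1918357 - 4553389\right) = \left(-191232\right) \left(-2635032\right) = 503902439424$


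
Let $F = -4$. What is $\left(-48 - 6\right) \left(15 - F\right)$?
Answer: $-1026$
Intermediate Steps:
$\left(-48 - 6\right) \left(15 - F\right) = \left(-48 - 6\right) \left(15 - -4\right) = - 54 \left(15 + 4\right) = \left(-54\right) 19 = -1026$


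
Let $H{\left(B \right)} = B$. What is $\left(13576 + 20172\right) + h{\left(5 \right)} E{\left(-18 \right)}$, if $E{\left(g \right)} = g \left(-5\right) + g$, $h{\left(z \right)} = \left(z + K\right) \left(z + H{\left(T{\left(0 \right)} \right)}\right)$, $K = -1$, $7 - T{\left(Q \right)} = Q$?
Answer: $37204$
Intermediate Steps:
$T{\left(Q \right)} = 7 - Q$
$h{\left(z \right)} = \left(-1 + z\right) \left(7 + z\right)$ ($h{\left(z \right)} = \left(z - 1\right) \left(z + \left(7 - 0\right)\right) = \left(-1 + z\right) \left(z + \left(7 + 0\right)\right) = \left(-1 + z\right) \left(z + 7\right) = \left(-1 + z\right) \left(7 + z\right)$)
$E{\left(g \right)} = - 4 g$ ($E{\left(g \right)} = - 5 g + g = - 4 g$)
$\left(13576 + 20172\right) + h{\left(5 \right)} E{\left(-18 \right)} = \left(13576 + 20172\right) + \left(-7 + 5^{2} + 6 \cdot 5\right) \left(\left(-4\right) \left(-18\right)\right) = 33748 + \left(-7 + 25 + 30\right) 72 = 33748 + 48 \cdot 72 = 33748 + 3456 = 37204$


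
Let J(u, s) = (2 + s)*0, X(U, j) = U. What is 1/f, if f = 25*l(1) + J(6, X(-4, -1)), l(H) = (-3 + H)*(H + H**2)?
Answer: -1/100 ≈ -0.010000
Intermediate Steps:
J(u, s) = 0
f = -100 (f = 25*(1*(-3 + 1**2 - 2*1)) + 0 = 25*(1*(-3 + 1 - 2)) + 0 = 25*(1*(-4)) + 0 = 25*(-4) + 0 = -100 + 0 = -100)
1/f = 1/(-100) = -1/100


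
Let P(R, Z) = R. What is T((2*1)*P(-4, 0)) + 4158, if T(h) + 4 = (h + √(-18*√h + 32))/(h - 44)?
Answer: 54004/13 - √(8 - 9*I*√2)/26 ≈ 4154.0 + 0.072126*I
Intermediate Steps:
T(h) = -4 + (h + √(32 - 18*√h))/(-44 + h) (T(h) = -4 + (h + √(-18*√h + 32))/(h - 44) = -4 + (h + √(32 - 18*√h))/(-44 + h))
T((2*1)*P(-4, 0)) + 4158 = (176 + √(32 - 18*2*I*√2) - 3*2*1*(-4))/(-44 + (2*1)*(-4)) + 4158 = (176 + √(32 - 18*2*I*√2) - 6*(-4))/(-44 + 2*(-4)) + 4158 = (176 + √(32 - 36*I*√2) - 3*(-8))/(-44 - 8) + 4158 = (176 + √(32 - 36*I*√2) + 24)/(-52) + 4158 = -(176 + √(32 - 36*I*√2) + 24)/52 + 4158 = -(200 + √(32 - 36*I*√2))/52 + 4158 = (-50/13 - √(32 - 36*I*√2)/52) + 4158 = 54004/13 - √(32 - 36*I*√2)/52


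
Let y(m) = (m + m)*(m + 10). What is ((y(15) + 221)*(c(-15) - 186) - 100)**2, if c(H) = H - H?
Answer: 32654658436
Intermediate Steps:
c(H) = 0
y(m) = 2*m*(10 + m) (y(m) = (2*m)*(10 + m) = 2*m*(10 + m))
((y(15) + 221)*(c(-15) - 186) - 100)**2 = ((2*15*(10 + 15) + 221)*(0 - 186) - 100)**2 = ((2*15*25 + 221)*(-186) - 100)**2 = ((750 + 221)*(-186) - 100)**2 = (971*(-186) - 100)**2 = (-180606 - 100)**2 = (-180706)**2 = 32654658436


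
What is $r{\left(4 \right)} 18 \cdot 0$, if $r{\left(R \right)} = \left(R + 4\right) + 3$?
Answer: $0$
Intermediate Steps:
$r{\left(R \right)} = 7 + R$ ($r{\left(R \right)} = \left(4 + R\right) + 3 = 7 + R$)
$r{\left(4 \right)} 18 \cdot 0 = \left(7 + 4\right) 18 \cdot 0 = 11 \cdot 18 \cdot 0 = 198 \cdot 0 = 0$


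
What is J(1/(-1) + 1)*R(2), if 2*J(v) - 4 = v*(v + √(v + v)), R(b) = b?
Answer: 4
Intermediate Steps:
J(v) = 2 + v*(v + √2*√v)/2 (J(v) = 2 + (v*(v + √(v + v)))/2 = 2 + (v*(v + √(2*v)))/2 = 2 + (v*(v + √2*√v))/2 = 2 + v*(v + √2*√v)/2)
J(1/(-1) + 1)*R(2) = (2 + (1/(-1) + 1)²/2 + √2*(1/(-1) + 1)^(3/2)/2)*2 = (2 + (-1 + 1)²/2 + √2*(-1 + 1)^(3/2)/2)*2 = (2 + (½)*0² + √2*0^(3/2)/2)*2 = (2 + (½)*0 + (½)*√2*0)*2 = (2 + 0 + 0)*2 = 2*2 = 4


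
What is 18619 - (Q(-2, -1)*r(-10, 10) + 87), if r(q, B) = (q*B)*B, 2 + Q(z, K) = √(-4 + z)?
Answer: 16532 + 1000*I*√6 ≈ 16532.0 + 2449.5*I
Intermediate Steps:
Q(z, K) = -2 + √(-4 + z)
r(q, B) = q*B² (r(q, B) = (B*q)*B = q*B²)
18619 - (Q(-2, -1)*r(-10, 10) + 87) = 18619 - ((-2 + √(-4 - 2))*(-10*10²) + 87) = 18619 - ((-2 + √(-6))*(-10*100) + 87) = 18619 - ((-2 + I*√6)*(-1000) + 87) = 18619 - ((2000 - 1000*I*√6) + 87) = 18619 - (2087 - 1000*I*√6) = 18619 + (-2087 + 1000*I*√6) = 16532 + 1000*I*√6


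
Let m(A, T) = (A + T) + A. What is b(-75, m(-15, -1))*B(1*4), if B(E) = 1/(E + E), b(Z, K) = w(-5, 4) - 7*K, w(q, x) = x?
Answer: 221/8 ≈ 27.625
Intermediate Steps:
m(A, T) = T + 2*A
b(Z, K) = 4 - 7*K
B(E) = 1/(2*E)
b(-75, m(-15, -1))*B(1*4) = (4 - 7*(-1 + 2*(-15)))*(1/(2*((1*4)))) = (4 - 7*(-1 - 30))*((1/2)/4) = (4 - 7*(-31))*((1/2)*(1/4)) = (4 + 217)*(1/8) = 221*(1/8) = 221/8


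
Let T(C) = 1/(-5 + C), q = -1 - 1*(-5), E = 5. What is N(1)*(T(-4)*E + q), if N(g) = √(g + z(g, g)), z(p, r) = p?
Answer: 31*√2/9 ≈ 4.8712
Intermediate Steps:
q = 4 (q = -1 + 5 = 4)
N(g) = √2*√g (N(g) = √(g + g) = √(2*g) = √2*√g)
N(1)*(T(-4)*E + q) = (√2*√1)*(5/(-5 - 4) + 4) = (√2*1)*(5/(-9) + 4) = √2*(-⅑*5 + 4) = √2*(-5/9 + 4) = √2*(31/9) = 31*√2/9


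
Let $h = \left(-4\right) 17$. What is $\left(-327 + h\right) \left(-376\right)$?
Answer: $148520$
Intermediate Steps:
$h = -68$
$\left(-327 + h\right) \left(-376\right) = \left(-327 - 68\right) \left(-376\right) = \left(-395\right) \left(-376\right) = 148520$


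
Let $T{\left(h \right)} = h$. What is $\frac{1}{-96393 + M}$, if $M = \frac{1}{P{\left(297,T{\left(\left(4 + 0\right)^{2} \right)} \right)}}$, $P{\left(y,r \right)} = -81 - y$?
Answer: $- \frac{378}{36436555} \approx -1.0374 \cdot 10^{-5}$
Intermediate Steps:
$M = - \frac{1}{378}$ ($M = \frac{1}{-81 - 297} = \frac{1}{-378} = - \frac{1}{378} \approx -0.0026455$)
$\frac{1}{-96393 + M} = \frac{1}{-96393 - \frac{1}{378}} = \frac{1}{- \frac{36436555}{378}} = - \frac{378}{36436555}$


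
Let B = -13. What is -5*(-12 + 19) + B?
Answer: -48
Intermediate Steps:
-5*(-12 + 19) + B = -5*(-12 + 19) - 13 = -5*7 - 13 = -35 - 13 = -48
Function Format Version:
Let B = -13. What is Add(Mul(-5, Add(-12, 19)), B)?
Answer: -48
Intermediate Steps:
Add(Mul(-5, Add(-12, 19)), B) = Add(Mul(-5, Add(-12, 19)), -13) = Add(Mul(-5, 7), -13) = Add(-35, -13) = -48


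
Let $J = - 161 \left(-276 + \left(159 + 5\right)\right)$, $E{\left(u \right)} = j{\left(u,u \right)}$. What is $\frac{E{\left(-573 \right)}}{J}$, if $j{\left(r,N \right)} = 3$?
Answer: $\frac{3}{18032} \approx 0.00016637$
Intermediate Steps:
$E{\left(u \right)} = 3$
$J = 18032$ ($J = - 161 \left(-276 + 164\right) = \left(-161\right) \left(-112\right) = 18032$)
$\frac{E{\left(-573 \right)}}{J} = \frac{3}{18032}$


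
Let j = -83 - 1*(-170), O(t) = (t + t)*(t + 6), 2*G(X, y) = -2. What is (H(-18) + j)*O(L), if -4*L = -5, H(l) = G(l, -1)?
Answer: 6235/4 ≈ 1558.8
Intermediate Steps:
G(X, y) = -1 (G(X, y) = (1/2)*(-2) = -1)
H(l) = -1
L = 5/4 (L = -1/4*(-5) = 5/4 ≈ 1.2500)
O(t) = 2*t*(6 + t) (O(t) = (2*t)*(6 + t) = 2*t*(6 + t))
j = 87 (j = -83 + 170 = 87)
(H(-18) + j)*O(L) = (-1 + 87)*(2*(5/4)*(6 + 5/4)) = 86*(2*(5/4)*(29/4)) = 86*(145/8) = 6235/4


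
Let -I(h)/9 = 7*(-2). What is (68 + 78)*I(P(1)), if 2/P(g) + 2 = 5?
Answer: 18396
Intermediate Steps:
P(g) = 2/3 (P(g) = 2/(-2 + 5) = 2/3)
I(h) = 126 (I(h) = -63*(-2) = -9*(-14) = 126)
(68 + 78)*I(P(1)) = (68 + 78)*126 = 146*126 = 18396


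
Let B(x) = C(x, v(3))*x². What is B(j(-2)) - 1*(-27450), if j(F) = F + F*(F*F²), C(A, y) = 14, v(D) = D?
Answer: 30194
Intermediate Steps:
j(F) = F + F⁴ (j(F) = F + F*F³ = F + F⁴)
B(x) = 14*x²
B(j(-2)) - 1*(-27450) = 14*(-2 + (-2)⁴)² - 1*(-27450) = 14*(-2 + 16)² + 27450 = 14*14² + 27450 = 14*196 + 27450 = 2744 + 27450 = 30194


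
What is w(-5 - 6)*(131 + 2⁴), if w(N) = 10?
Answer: 1470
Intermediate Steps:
w(-5 - 6)*(131 + 2⁴) = 10*(131 + 2⁴) = 10*(131 + 16) = 10*147 = 1470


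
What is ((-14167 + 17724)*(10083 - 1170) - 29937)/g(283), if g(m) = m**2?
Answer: 31673604/80089 ≈ 395.48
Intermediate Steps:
((-14167 + 17724)*(10083 - 1170) - 29937)/g(283) = ((-14167 + 17724)*(10083 - 1170) - 29937)/(283**2) = (3557*8913 - 29937)/80089 = (31703541 - 29937)*(1/80089) = 31673604*(1/80089) = 31673604/80089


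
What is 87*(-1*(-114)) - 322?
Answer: 9596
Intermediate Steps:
87*(-1*(-114)) - 322 = 87*114 - 322 = 9918 - 322 = 9596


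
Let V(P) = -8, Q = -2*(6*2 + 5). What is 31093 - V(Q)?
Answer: 31101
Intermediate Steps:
Q = -34 (Q = -2*(12 + 5) = -2*17 = -34)
31093 - V(Q) = 31093 - 1*(-8) = 31093 + 8 = 31101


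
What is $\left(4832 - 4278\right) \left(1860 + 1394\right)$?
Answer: $1802716$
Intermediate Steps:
$\left(4832 - 4278\right) \left(1860 + 1394\right) = 554 \cdot 3254 = 1802716$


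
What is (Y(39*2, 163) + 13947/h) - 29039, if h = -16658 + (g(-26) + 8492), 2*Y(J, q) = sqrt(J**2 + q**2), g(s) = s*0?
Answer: -79048807/2722 + sqrt(32653)/2 ≈ -28950.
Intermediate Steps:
g(s) = 0
Y(J, q) = sqrt(J**2 + q**2)/2
h = -8166 (h = -16658 + (0 + 8492) = -16658 + 8492 = -8166)
(Y(39*2, 163) + 13947/h) - 29039 = (sqrt((39*2)**2 + 163**2)/2 + 13947/(-8166)) - 29039 = (sqrt(78**2 + 26569)/2 + 13947*(-1/8166)) - 29039 = (sqrt(6084 + 26569)/2 - 4649/2722) - 29039 = (sqrt(32653)/2 - 4649/2722) - 29039 = (-4649/2722 + sqrt(32653)/2) - 29039 = -79048807/2722 + sqrt(32653)/2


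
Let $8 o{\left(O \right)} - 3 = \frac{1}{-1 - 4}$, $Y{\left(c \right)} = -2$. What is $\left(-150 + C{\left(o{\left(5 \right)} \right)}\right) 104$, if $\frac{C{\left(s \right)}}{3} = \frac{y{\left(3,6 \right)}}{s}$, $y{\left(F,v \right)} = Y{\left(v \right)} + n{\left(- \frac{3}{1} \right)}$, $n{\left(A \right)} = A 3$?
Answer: $- \frac{177840}{7} \approx -25406.0$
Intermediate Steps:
$n{\left(A \right)} = 3 A$
$o{\left(O \right)} = \frac{7}{20}$ ($o{\left(O \right)} = \frac{3}{8} + \frac{1}{8 \left(-1 - 4\right)} = \frac{3}{8} + \frac{1}{8 \left(-5\right)} = \frac{3}{8} + \frac{1}{8} \left(- \frac{1}{5}\right) = \frac{3}{8} - \frac{1}{40} = \frac{7}{20}$)
$y{\left(F,v \right)} = -11$ ($y{\left(F,v \right)} = -2 + 3 \left(- \frac{3}{1}\right) = -2 + 3 \left(\left(-3\right) 1\right) = -2 + 3 \left(-3\right) = -2 - 9 = -11$)
$C{\left(s \right)} = - \frac{33}{s}$ ($C{\left(s \right)} = 3 \left(- \frac{11}{s}\right) = - \frac{33}{s}$)
$\left(-150 + C{\left(o{\left(5 \right)} \right)}\right) 104 = \left(-150 - \frac{33}{\frac{7}{20}}\right) 104 = \left(-150 - \frac{660}{7}\right) 104 = \left(- \frac{1710}{7}\right) 104 = - \frac{177840}{7}$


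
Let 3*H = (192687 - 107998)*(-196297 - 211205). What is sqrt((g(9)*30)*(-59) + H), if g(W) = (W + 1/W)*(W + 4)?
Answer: I*sqrt(103534697454)/3 ≈ 1.0726e+5*I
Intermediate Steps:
g(W) = (4 + W)*(W + 1/W) (g(W) = (W + 1/W)*(4 + W) = (4 + W)*(W + 1/W))
H = -11503645626 (H = ((192687 - 107998)*(-196297 - 211205))/3 = (84689*(-407502))/3 = (1/3)*(-34510936878) = -11503645626)
sqrt((g(9)*30)*(-59) + H) = sqrt(((1 + 9**2 + 4*9 + 4/9)*30)*(-59) - 11503645626) = sqrt(((1 + 81 + 36 + 4*(1/9))*30)*(-59) - 11503645626) = sqrt(((1 + 81 + 36 + 4/9)*30)*(-59) - 11503645626) = sqrt(((1066/9)*30)*(-59) - 11503645626) = sqrt((10660/3)*(-59) - 11503645626) = sqrt(-628940/3 - 11503645626) = sqrt(-34511565818/3) = I*sqrt(103534697454)/3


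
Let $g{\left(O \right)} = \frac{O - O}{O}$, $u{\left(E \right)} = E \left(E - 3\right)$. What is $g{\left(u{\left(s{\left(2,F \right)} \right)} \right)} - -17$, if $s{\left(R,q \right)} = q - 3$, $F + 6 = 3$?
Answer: $17$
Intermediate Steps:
$F = -3$ ($F = -6 + 3 = -3$)
$s{\left(R,q \right)} = -3 + q$
$u{\left(E \right)} = E \left(-3 + E\right)$
$g{\left(O \right)} = 0$ ($g{\left(O \right)} = \frac{0}{O} = 0$)
$g{\left(u{\left(s{\left(2,F \right)} \right)} \right)} - -17 = 0 - -17 = 0 + 17 = 17$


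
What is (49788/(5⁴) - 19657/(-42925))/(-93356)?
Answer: -85977421/100182657500 ≈ -0.00085821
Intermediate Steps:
(49788/(5⁴) - 19657/(-42925))/(-93356) = (49788/625 - 19657*(-1/42925))*(-1/93356) = (49788*(1/625) + 19657/42925)*(-1/93356) = (49788/625 + 19657/42925)*(-1/93356) = (85977421/1073125)*(-1/93356) = -85977421/100182657500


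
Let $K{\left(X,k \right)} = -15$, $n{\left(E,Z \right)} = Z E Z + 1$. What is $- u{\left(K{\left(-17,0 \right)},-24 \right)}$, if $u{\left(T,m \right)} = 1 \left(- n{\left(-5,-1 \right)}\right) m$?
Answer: $96$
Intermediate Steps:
$n{\left(E,Z \right)} = 1 + E Z^{2}$ ($n{\left(E,Z \right)} = E Z Z + 1 = E Z^{2} + 1 = 1 + E Z^{2}$)
$u{\left(T,m \right)} = 4 m$ ($u{\left(T,m \right)} = 1 \left(- (1 - 5 \left(-1\right)^{2})\right) m = 1 \left(- (1 - 5)\right) m = 1 \left(\left(-1\right) \left(-4\right)\right) m = 1 \cdot 4 m = 4 m$)
$- u{\left(K{\left(-17,0 \right)},-24 \right)} = - 4 \left(-24\right) = \left(-1\right) \left(-96\right) = 96$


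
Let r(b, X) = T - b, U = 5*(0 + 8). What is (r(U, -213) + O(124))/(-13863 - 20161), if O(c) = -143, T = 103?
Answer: 10/4253 ≈ 0.0023513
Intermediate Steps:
U = 40 (U = 5*8 = 40)
r(b, X) = 103 - b
(r(U, -213) + O(124))/(-13863 - 20161) = ((103 - 1*40) - 143)/(-13863 - 20161) = ((103 - 40) - 143)/(-34024) = (63 - 143)*(-1/34024) = -80*(-1/34024) = 10/4253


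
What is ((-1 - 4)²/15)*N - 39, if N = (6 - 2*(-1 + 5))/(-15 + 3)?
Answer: -697/18 ≈ -38.722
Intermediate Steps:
N = ⅙ (N = (6 - 2*4)/(-12) = (6 - 8)*(-1/12) = -2*(-1/12) = ⅙ ≈ 0.16667)
((-1 - 4)²/15)*N - 39 = ((-1 - 4)²/15)*(⅙) - 39 = ((-5)²*(1/15))*(⅙) - 39 = (25*(1/15))*(⅙) - 39 = (5/3)*(⅙) - 39 = 5/18 - 39 = -697/18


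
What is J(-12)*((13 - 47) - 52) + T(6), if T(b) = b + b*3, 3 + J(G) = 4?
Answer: -62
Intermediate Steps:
J(G) = 1 (J(G) = -3 + 4 = 1)
T(b) = 4*b (T(b) = b + 3*b = 4*b)
J(-12)*((13 - 47) - 52) + T(6) = 1*((13 - 47) - 52) + 4*6 = 1*(-34 - 52) + 24 = 1*(-86) + 24 = -86 + 24 = -62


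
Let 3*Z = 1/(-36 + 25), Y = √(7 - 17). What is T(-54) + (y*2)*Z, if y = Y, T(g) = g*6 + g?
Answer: -378 - 2*I*√10/33 ≈ -378.0 - 0.19165*I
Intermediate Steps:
Y = I*√10 (Y = √(-10) = I*√10 ≈ 3.1623*I)
T(g) = 7*g (T(g) = 6*g + g = 7*g)
y = I*√10 ≈ 3.1623*I
Z = -1/33 (Z = 1/(3*(-36 + 25)) = (⅓)/(-11) = (⅓)*(-1/11) = -1/33 ≈ -0.030303)
T(-54) + (y*2)*Z = 7*(-54) + ((I*√10)*2)*(-1/33) = -378 + (2*I*√10)*(-1/33) = -378 - 2*I*√10/33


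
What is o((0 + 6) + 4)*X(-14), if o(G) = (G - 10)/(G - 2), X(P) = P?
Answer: 0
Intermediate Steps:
o(G) = (-10 + G)/(-2 + G)
o((0 + 6) + 4)*X(-14) = ((-10 + ((0 + 6) + 4))/(-2 + ((0 + 6) + 4)))*(-14) = ((-10 + (6 + 4))/(-2 + (6 + 4)))*(-14) = ((-10 + 10)/(-2 + 10))*(-14) = (0/8)*(-14) = ((1/8)*0)*(-14) = 0*(-14) = 0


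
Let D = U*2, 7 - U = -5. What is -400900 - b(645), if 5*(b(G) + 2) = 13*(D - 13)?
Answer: -2004633/5 ≈ -4.0093e+5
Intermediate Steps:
U = 12 (U = 7 - 1*(-5) = 7 + 5 = 12)
D = 24 (D = 12*2 = 24)
b(G) = 133/5 (b(G) = -2 + (13*(24 - 13))/5 = -2 + (13*11)/5 = -2 + (1/5)*143 = -2 + 143/5 = 133/5)
-400900 - b(645) = -400900 - 1*133/5 = -400900 - 133/5 = -2004633/5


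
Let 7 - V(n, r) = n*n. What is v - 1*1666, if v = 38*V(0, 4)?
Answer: -1400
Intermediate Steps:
V(n, r) = 7 - n² (V(n, r) = 7 - n*n = 7 - n²)
v = 266 (v = 38*(7 - 1*0²) = 38*(7 - 1*0) = 38*(7 + 0) = 38*7 = 266)
v - 1*1666 = 266 - 1*1666 = 266 - 1666 = -1400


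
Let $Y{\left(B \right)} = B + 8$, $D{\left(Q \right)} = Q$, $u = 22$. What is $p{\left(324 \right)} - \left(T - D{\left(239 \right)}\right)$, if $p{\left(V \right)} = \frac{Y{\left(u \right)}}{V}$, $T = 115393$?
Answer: $- \frac{6218311}{54} \approx -1.1515 \cdot 10^{5}$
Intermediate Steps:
$Y{\left(B \right)} = 8 + B$
$p{\left(V \right)} = \frac{30}{V}$ ($p{\left(V \right)} = \frac{8 + 22}{V} = \frac{30}{V}$)
$p{\left(324 \right)} - \left(T - D{\left(239 \right)}\right) = \frac{30}{324} + \left(239 - 115393\right) = 30 \cdot \frac{1}{324} + \left(239 - 115393\right) = \frac{5}{54} - 115154 = - \frac{6218311}{54}$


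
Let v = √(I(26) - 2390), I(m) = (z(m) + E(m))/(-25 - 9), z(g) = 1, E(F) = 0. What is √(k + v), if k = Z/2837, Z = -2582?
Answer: √(-8467854904 + 820954038*I*√306986)/96458 ≈ 4.8983 + 4.9903*I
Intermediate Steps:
I(m) = -1/34 (I(m) = (1 + 0)/(-25 - 9) = 1/(-34) = 1*(-1/34) = -1/34)
k = -2582/2837 ≈ -0.91012
v = 3*I*√306986/34 (v = √(-1/34 - 2390) = √(-81261/34) = 3*I*√306986/34 ≈ 48.888*I)
√(k + v) = √(-2582/2837 + 3*I*√306986/34)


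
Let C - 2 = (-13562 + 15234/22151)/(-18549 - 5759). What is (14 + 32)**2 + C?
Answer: 285182525143/134611627 ≈ 2118.6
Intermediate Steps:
C = 344322411/134611627 (C = 2 + (-13562 + 15234/22151)/(-18549 - 5759) = 2 + (-13562 + 15234*(1/22151))/(-24308) = 2 + (-13562 + 15234/22151)*(-1/24308) = 2 - 300396628/22151*(-1/24308) = 2 + 75099157/134611627 = 344322411/134611627 ≈ 2.5579)
(14 + 32)**2 + C = (14 + 32)**2 + 344322411/134611627 = 46**2 + 344322411/134611627 = 2116 + 344322411/134611627 = 285182525143/134611627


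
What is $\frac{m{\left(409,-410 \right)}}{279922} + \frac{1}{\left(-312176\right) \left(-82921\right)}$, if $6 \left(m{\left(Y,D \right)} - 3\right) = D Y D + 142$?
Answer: $\frac{444934501274183323}{10869068704626768} \approx 40.936$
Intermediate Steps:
$m{\left(Y,D \right)} = \frac{80}{3} + \frac{Y D^{2}}{6}$ ($m{\left(Y,D \right)} = 3 + \frac{D Y D + 142}{6} = 3 + \frac{Y D^{2} + 142}{6} = 3 + \frac{142 + Y D^{2}}{6} = 3 + \left(\frac{71}{3} + \frac{Y D^{2}}{6}\right) = \frac{80}{3} + \frac{Y D^{2}}{6}$)
$\frac{m{\left(409,-410 \right)}}{279922} + \frac{1}{\left(-312176\right) \left(-82921\right)} = \frac{\frac{80}{3} + \frac{1}{6} \cdot 409 \left(-410\right)^{2}}{279922} + \frac{1}{\left(-312176\right) \left(-82921\right)} = \left(\frac{80}{3} + \frac{1}{6} \cdot 409 \cdot 168100\right) \frac{1}{279922} - - \frac{1}{25885946096} = \left(\frac{80}{3} + \frac{34376450}{3}\right) \frac{1}{279922} + \frac{1}{25885946096} = \frac{34376530}{3} \cdot \frac{1}{279922} + \frac{1}{25885946096} = \frac{17188265}{419883} + \frac{1}{25885946096} = \frac{444934501274183323}{10869068704626768}$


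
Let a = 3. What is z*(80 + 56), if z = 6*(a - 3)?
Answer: 0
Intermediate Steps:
z = 0 (z = 6*(3 - 3) = 6*0 = 0)
z*(80 + 56) = 0*(80 + 56) = 0*136 = 0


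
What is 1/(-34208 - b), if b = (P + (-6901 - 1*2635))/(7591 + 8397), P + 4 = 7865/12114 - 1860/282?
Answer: -9102895704/311386421181427 ≈ -2.9233e-5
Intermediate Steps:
P = -5663117/569358 (P = -4 + (7865/12114 - 1860/282) = -4 + (7865*(1/12114) - 1860*1/282) = -4 + (7865/12114 - 310/47) = -4 - 3385685/569358 = -5663117/569358 ≈ -9.9465)
b = -5435061005/9102895704 (b = (-5663117/569358 + (-6901 - 1*2635))/(7591 + 8397) = (-5663117/569358 + (-6901 - 2635))/15988 = (-5663117/569358 - 9536)*(1/15988) = -5435061005/569358*1/15988 = -5435061005/9102895704 ≈ -0.59707)
1/(-34208 - b) = 1/(-34208 - 1*(-5435061005/9102895704)) = 1/(-34208 + 5435061005/9102895704) = 1/(-311386421181427/9102895704) = -9102895704/311386421181427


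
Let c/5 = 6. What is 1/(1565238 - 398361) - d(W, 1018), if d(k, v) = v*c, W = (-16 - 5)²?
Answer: -35636423579/1166877 ≈ -30540.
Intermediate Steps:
c = 30 (c = 5*6 = 30)
W = 441 (W = (-21)² = 441)
d(k, v) = 30*v (d(k, v) = v*30 = 30*v)
1/(1565238 - 398361) - d(W, 1018) = 1/(1565238 - 398361) - 30*1018 = 1/1166877 - 1*30540 = 1/1166877 - 30540 = -35636423579/1166877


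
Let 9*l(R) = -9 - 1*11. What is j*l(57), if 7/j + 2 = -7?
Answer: 140/81 ≈ 1.7284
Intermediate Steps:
j = -7/9 (j = 7/(-2 - 7) = 7/(-9) = 7*(-1/9) = -7/9 ≈ -0.77778)
l(R) = -20/9 (l(R) = (-9 - 1*11)/9 = (-9 - 11)/9 = (1/9)*(-20) = -20/9)
j*l(57) = -7/9*(-20/9) = 140/81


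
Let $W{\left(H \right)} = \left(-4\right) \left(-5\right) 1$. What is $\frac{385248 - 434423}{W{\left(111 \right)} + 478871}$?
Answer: $- \frac{7025}{68413} \approx -0.10269$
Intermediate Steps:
$W{\left(H \right)} = 20$ ($W{\left(H \right)} = 20 \cdot 1 = 20$)
$\frac{385248 - 434423}{W{\left(111 \right)} + 478871} = \frac{385248 - 434423}{20 + 478871} = - \frac{49175}{478891} = \left(-49175\right) \frac{1}{478891} = - \frac{7025}{68413}$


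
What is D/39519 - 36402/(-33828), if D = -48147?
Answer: -10563671/74269374 ≈ -0.14223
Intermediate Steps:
D/39519 - 36402/(-33828) = -48147/39519 - 36402/(-33828) = -48147*1/39519 - 36402*(-1/33828) = -16049/13173 + 6067/5638 = -10563671/74269374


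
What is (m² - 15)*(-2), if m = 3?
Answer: 12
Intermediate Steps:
(m² - 15)*(-2) = (3² - 15)*(-2) = (9 - 15)*(-2) = -6*(-2) = 12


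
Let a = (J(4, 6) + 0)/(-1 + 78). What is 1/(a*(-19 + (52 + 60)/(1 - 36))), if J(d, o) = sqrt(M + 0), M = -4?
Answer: 385*I/222 ≈ 1.7342*I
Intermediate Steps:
J(d, o) = 2*I (J(d, o) = sqrt(-4 + 0) = sqrt(-4) = 2*I)
a = 2*I/77 (a = (2*I + 0)/(-1 + 78) = (2*I)/77 = (2*I)*(1/77) = 2*I/77 ≈ 0.025974*I)
1/(a*(-19 + (52 + 60)/(1 - 36))) = 1/((2*I/77)*(-19 + (52 + 60)/(1 - 36))) = 1/((2*I/77)*(-19 + 112/(-35))) = 1/((2*I/77)*(-19 + 112*(-1/35))) = 1/((2*I/77)*(-19 - 16/5)) = 1/((2*I/77)*(-111/5)) = 1/(-222*I/385) = 385*I/222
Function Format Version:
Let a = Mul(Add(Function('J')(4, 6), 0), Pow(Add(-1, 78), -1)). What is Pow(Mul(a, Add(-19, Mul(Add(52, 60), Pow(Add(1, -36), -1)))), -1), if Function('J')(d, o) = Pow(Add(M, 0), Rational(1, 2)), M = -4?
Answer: Mul(Rational(385, 222), I) ≈ Mul(1.7342, I)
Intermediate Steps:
Function('J')(d, o) = Mul(2, I) (Function('J')(d, o) = Pow(Add(-4, 0), Rational(1, 2)) = Pow(-4, Rational(1, 2)) = Mul(2, I))
a = Mul(Rational(2, 77), I) (a = Mul(Add(Mul(2, I), 0), Pow(Add(-1, 78), -1)) = Mul(Mul(2, I), Pow(77, -1)) = Mul(Mul(2, I), Rational(1, 77)) = Mul(Rational(2, 77), I) ≈ Mul(0.025974, I))
Pow(Mul(a, Add(-19, Mul(Add(52, 60), Pow(Add(1, -36), -1)))), -1) = Pow(Mul(Mul(Rational(2, 77), I), Add(-19, Mul(Add(52, 60), Pow(Add(1, -36), -1)))), -1) = Pow(Mul(Mul(Rational(2, 77), I), Add(-19, Mul(112, Pow(-35, -1)))), -1) = Pow(Mul(Mul(Rational(2, 77), I), Add(-19, Mul(112, Rational(-1, 35)))), -1) = Pow(Mul(Mul(Rational(2, 77), I), Add(-19, Rational(-16, 5))), -1) = Pow(Mul(Mul(Rational(2, 77), I), Rational(-111, 5)), -1) = Pow(Mul(Rational(-222, 385), I), -1) = Mul(Rational(385, 222), I)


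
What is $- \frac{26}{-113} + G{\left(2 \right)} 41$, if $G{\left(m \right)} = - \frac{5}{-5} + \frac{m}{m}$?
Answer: $\frac{9292}{113} \approx 82.23$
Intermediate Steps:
$G{\left(m \right)} = 2$ ($G{\left(m \right)} = \left(-5\right) \left(- \frac{1}{5}\right) + 1 = 1 + 1 = 2$)
$- \frac{26}{-113} + G{\left(2 \right)} 41 = - \frac{26}{-113} + 2 \cdot 41 = \left(-26\right) \left(- \frac{1}{113}\right) + 82 = \frac{26}{113} + 82 = \frac{9292}{113}$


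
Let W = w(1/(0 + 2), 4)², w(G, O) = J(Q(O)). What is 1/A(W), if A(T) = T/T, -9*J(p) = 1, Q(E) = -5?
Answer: 1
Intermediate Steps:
J(p) = -⅑ (J(p) = -⅑*1 = -⅑)
w(G, O) = -⅑
W = 1/81 (W = (-⅑)² = 1/81 ≈ 0.012346)
A(T) = 1
1/A(W) = 1/1 = 1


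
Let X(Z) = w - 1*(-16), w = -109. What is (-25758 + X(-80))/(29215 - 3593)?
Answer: -25851/25622 ≈ -1.0089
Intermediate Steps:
X(Z) = -93 (X(Z) = -109 - 1*(-16) = -109 + 16 = -93)
(-25758 + X(-80))/(29215 - 3593) = (-25758 - 93)/(29215 - 3593) = -25851/25622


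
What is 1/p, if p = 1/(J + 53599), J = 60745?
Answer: 114344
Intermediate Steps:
p = 1/114344 (p = 1/(60745 + 53599) = 1/114344 ≈ 8.7455e-6)
1/p = 1/(1/114344) = 114344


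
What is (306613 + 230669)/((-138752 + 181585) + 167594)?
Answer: 537282/210427 ≈ 2.5533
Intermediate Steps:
(306613 + 230669)/((-138752 + 181585) + 167594) = 537282/(42833 + 167594) = 537282/210427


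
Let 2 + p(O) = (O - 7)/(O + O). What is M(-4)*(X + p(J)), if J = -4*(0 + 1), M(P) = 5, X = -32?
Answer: -1305/8 ≈ -163.13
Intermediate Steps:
J = -4 (J = -4*1 = -4)
p(O) = -2 + (-7 + O)/(2*O) (p(O) = -2 + (O - 7)/(O + O) = -2 + (-7 + O)/((2*O)) = -2 + (-7 + O)*(1/(2*O)) = -2 + (-7 + O)/(2*O))
M(-4)*(X + p(J)) = 5*(-32 + (½)*(-7 - 3*(-4))/(-4)) = 5*(-32 + (½)*(-¼)*(-7 + 12)) = 5*(-32 + (½)*(-¼)*5) = 5*(-32 - 5/8) = 5*(-261/8) = -1305/8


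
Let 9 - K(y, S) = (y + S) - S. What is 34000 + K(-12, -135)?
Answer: 34021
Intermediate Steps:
K(y, S) = 9 - y (K(y, S) = 9 - ((y + S) - S) = 9 - ((S + y) - S) = 9 - y)
34000 + K(-12, -135) = 34000 + (9 - 1*(-12)) = 34000 + (9 + 12) = 34000 + 21 = 34021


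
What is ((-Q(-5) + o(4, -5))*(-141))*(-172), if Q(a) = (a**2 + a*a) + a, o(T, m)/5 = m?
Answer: -1697640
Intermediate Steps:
o(T, m) = 5*m
Q(a) = a + 2*a**2 (Q(a) = (a**2 + a**2) + a = 2*a**2 + a = a + 2*a**2)
((-Q(-5) + o(4, -5))*(-141))*(-172) = ((-(-5)*(1 + 2*(-5)) + 5*(-5))*(-141))*(-172) = ((-(-5)*(1 - 10) - 25)*(-141))*(-172) = ((-(-5)*(-9) - 25)*(-141))*(-172) = ((-1*45 - 25)*(-141))*(-172) = ((-45 - 25)*(-141))*(-172) = -70*(-141)*(-172) = 9870*(-172) = -1697640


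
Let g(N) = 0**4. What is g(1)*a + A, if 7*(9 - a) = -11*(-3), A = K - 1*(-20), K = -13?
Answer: 7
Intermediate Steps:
A = 7 (A = -13 - 1*(-20) = -13 + 20 = 7)
a = 30/7 (a = 9 - (-11)*(-3)/7 = 9 - 1/7*33 = 9 - 33/7 = 30/7 ≈ 4.2857)
g(N) = 0
g(1)*a + A = 0*(30/7) + 7 = 0 + 7 = 7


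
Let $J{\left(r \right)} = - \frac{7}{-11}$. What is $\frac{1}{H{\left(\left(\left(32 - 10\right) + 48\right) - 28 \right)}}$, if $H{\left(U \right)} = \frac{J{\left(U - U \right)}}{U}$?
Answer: $66$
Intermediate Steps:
$J{\left(r \right)} = \frac{7}{11}$ ($J{\left(r \right)} = \left(-7\right) \left(- \frac{1}{11}\right) = \frac{7}{11}$)
$H{\left(U \right)} = \frac{7}{11 U}$
$\frac{1}{H{\left(\left(\left(32 - 10\right) + 48\right) - 28 \right)}} = \frac{1}{\frac{7}{11} \frac{1}{\left(\left(32 - 10\right) + 48\right) - 28}} = \frac{1}{\frac{7}{11} \frac{1}{\left(22 + 48\right) - 28}} = \frac{1}{\frac{7}{11} \frac{1}{70 - 28}} = \frac{1}{\frac{7}{11} \cdot \frac{1}{42}} = \frac{1}{\frac{1}{66}} = 66$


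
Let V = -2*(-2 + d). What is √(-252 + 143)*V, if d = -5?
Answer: 14*I*√109 ≈ 146.16*I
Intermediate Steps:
V = 14 (V = -2*(-2 - 5) = -2*(-7) = 14)
√(-252 + 143)*V = √(-252 + 143)*14 = √(-109)*14 = (I*√109)*14 = 14*I*√109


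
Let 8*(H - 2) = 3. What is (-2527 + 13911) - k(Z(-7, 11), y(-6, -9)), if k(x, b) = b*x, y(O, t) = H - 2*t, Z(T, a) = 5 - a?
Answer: 46025/4 ≈ 11506.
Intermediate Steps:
H = 19/8 (H = 2 + (1/8)*3 = 2 + 3/8 = 19/8 ≈ 2.3750)
y(O, t) = 19/8 - 2*t
(-2527 + 13911) - k(Z(-7, 11), y(-6, -9)) = (-2527 + 13911) - (19/8 - 2*(-9))*(5 - 1*11) = 11384 - (19/8 + 18)*(5 - 11) = 11384 - 163*(-6)/8 = 11384 - 1*(-489/4) = 11384 + 489/4 = 46025/4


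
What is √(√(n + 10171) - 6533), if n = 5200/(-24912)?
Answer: √(-1759735413 + 519*√2739614506)/519 ≈ 80.201*I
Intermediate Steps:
n = -325/1557 (n = 5200*(-1/24912) = -325/1557 ≈ -0.20873)
√(√(n + 10171) - 6533) = √(√(-325/1557 + 10171) - 6533) = √(√(15835922/1557) - 6533) = √(√2739614506/519 - 6533) = √(-6533 + √2739614506/519)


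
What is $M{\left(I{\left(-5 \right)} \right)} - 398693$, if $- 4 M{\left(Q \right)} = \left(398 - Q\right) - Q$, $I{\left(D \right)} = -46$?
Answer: $- \frac{797631}{2} \approx -3.9882 \cdot 10^{5}$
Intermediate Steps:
$M{\left(Q \right)} = - \frac{199}{2} + \frac{Q}{2}$ ($M{\left(Q \right)} = - \frac{\left(398 - Q\right) - Q}{4} = - \frac{398 - 2 Q}{4} = - \frac{199}{2} + \frac{Q}{2}$)
$M{\left(I{\left(-5 \right)} \right)} - 398693 = \left(- \frac{199}{2} + \frac{1}{2} \left(-46\right)\right) - 398693 = \left(- \frac{199}{2} - 23\right) - 398693 = - \frac{245}{2} - 398693 = - \frac{797631}{2}$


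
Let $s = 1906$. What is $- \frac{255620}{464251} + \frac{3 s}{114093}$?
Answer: $- \frac{8836621814}{17655929781} \approx -0.50049$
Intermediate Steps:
$- \frac{255620}{464251} + \frac{3 s}{114093} = - \frac{255620}{464251} + \frac{3 \cdot 1906}{114093} = \left(-255620\right) \frac{1}{464251} + 5718 \cdot \frac{1}{114093} = - \frac{255620}{464251} + \frac{1906}{38031} = - \frac{8836621814}{17655929781}$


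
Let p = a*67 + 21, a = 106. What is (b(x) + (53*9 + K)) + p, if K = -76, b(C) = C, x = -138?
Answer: 7386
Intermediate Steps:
p = 7123 (p = 106*67 + 21 = 7102 + 21 = 7123)
(b(x) + (53*9 + K)) + p = (-138 + (53*9 - 76)) + 7123 = (-138 + (477 - 76)) + 7123 = (-138 + 401) + 7123 = 263 + 7123 = 7386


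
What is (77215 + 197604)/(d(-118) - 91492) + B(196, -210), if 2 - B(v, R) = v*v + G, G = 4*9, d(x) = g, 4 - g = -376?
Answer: -3503531219/91112 ≈ -38453.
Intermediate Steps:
g = 380 (g = 4 - 1*(-376) = 4 + 376 = 380)
d(x) = 380
G = 36
B(v, R) = -34 - v² (B(v, R) = 2 - (v*v + 36) = 2 - (v² + 36) = 2 - (36 + v²) = 2 + (-36 - v²) = -34 - v²)
(77215 + 197604)/(d(-118) - 91492) + B(196, -210) = (77215 + 197604)/(380 - 91492) + (-34 - 1*196²) = 274819/(-91112) + (-34 - 1*38416) = 274819*(-1/91112) + (-34 - 38416) = -274819/91112 - 38450 = -3503531219/91112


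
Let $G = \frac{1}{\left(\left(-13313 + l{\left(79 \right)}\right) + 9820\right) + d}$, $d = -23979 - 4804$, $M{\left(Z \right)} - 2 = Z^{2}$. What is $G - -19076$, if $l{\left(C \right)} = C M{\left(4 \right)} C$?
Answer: $\frac{1527262713}{80062} \approx 19076.0$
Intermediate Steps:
$M{\left(Z \right)} = 2 + Z^{2}$
$l{\left(C \right)} = 18 C^{2}$ ($l{\left(C \right)} = C \left(2 + 4^{2}\right) C = C \left(2 + 16\right) C = C 18 C = 18 C C = 18 C^{2}$)
$d = -28783$
$G = \frac{1}{80062}$ ($G = \frac{1}{\left(\left(-13313 + 18 \cdot 79^{2}\right) + 9820\right) - 28783} = \frac{1}{\left(\left(-13313 + 18 \cdot 6241\right) + 9820\right) - 28783} = \frac{1}{\left(\left(-13313 + 112338\right) + 9820\right) - 28783} = \frac{1}{\left(99025 + 9820\right) - 28783} = \frac{1}{108845 - 28783} = \frac{1}{80062} \approx 1.249 \cdot 10^{-5}$)
$G - -19076 = \frac{1}{80062} - -19076 = \frac{1}{80062} + 19076 = \frac{1527262713}{80062}$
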